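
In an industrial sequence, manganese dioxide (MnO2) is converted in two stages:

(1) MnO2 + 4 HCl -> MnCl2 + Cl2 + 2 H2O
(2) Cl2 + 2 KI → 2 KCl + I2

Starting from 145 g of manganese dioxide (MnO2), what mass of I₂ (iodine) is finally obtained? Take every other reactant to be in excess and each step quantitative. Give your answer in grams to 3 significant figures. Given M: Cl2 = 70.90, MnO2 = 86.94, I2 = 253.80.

423 g

n(MnO2) = 145.0 / 86.94 = 1.668 mol.
Step 1 gives a 1:1 ratio of MnO2 to Cl2, so n(Cl2) = 1.668 mol.
In step 2 the Cl2:I2 ratio is 1:1, so n(I2) = 1.668 mol.
Mass of I2 = 1.668 × 253.80 = 423.3 g.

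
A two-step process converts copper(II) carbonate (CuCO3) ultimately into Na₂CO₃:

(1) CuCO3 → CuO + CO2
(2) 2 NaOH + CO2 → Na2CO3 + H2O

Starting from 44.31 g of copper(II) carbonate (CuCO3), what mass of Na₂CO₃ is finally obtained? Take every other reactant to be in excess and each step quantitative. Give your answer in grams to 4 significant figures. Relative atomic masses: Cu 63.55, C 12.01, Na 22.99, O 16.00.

M(CuCO3) = 63.55 + 12.01 + 3(16.00) = 123.56 g/mol.
M(Na2CO3) = 2(22.99) + 12.01 + 3(16.00) = 105.99 g/mol.
n(CuCO3) = 44.310 / 123.56 = 0.35861 mol.
Step 1 gives a 1:1 ratio of CuCO3 to CO2, so n(CO2) = 0.35861 mol.
In step 2 the CO2:Na2CO3 ratio is 1:1, so n(Na2CO3) = 0.35861 mol.
Mass of Na2CO3 = 0.35861 × 105.99 = 38.009 g.

38.01 g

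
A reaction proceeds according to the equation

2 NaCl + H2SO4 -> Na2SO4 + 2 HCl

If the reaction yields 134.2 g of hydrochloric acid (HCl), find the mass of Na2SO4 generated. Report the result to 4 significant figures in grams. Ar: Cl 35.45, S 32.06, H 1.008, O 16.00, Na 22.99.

M(HCl) = 1.008 + 35.45 = 36.458 g/mol.
M(Na2SO4) = 2(22.99) + 32.06 + 4(16.00) = 142.04 g/mol.
n(HCl) = 134.20 g / 36.458 g/mol = 3.6809 mol.
From the equation the HCl:Na2SO4 mole ratio is 2:1, so n(Na2SO4) = 3.6809 × 1/2 = 1.8405 mol.
Mass of Na2SO4 = 1.8405 mol × 142.04 g/mol = 261.42 g.

261.4 g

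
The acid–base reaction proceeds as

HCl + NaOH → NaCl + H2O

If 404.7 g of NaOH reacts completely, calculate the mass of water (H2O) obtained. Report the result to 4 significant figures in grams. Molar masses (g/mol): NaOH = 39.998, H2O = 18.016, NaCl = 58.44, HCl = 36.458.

182.3 g

n(NaOH) = 404.70 g / 39.998 g/mol = 10.118 mol.
From the equation the NaOH:H2O mole ratio is 1:1, so n(H2O) = 10.118 × 1/1 = 10.118 mol.
Mass of H2O = 10.118 mol × 18.016 g/mol = 182.29 g.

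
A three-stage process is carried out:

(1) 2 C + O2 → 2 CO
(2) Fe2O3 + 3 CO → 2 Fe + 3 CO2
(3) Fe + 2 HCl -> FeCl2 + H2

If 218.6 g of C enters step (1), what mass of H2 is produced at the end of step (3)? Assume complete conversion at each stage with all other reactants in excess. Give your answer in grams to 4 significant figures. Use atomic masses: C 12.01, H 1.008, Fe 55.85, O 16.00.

M(C) = 12.01 g/mol.
M(H2) = 2(1.008) = 2.016 g/mol.
n(C) = 218.6 / 12.01 = 18.201 mol.
Reaction (1): C→CO ratio 2:2 ⇒ n(CO) = 18.201 mol.
Reaction (2): CO→Fe ratio 3:2 ⇒ n(Fe) = 12.134 mol.
Reaction (3): Fe→H2 ratio 1:1 ⇒ n(H2) = 12.134 mol.
Mass of H2 = 12.134 × 2.016 = 24.463 g.

24.46 g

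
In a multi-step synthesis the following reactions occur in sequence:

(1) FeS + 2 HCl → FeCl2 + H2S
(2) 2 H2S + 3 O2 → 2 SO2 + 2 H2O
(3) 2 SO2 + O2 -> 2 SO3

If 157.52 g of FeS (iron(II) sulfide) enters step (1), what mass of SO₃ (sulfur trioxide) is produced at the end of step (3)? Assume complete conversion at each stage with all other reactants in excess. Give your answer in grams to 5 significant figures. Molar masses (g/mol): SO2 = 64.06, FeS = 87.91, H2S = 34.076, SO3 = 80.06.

n(FeS) = 157.52 / 87.91 = 1.79183 mol.
Reaction (1): FeS→H2S ratio 1:1 ⇒ n(H2S) = 1.79183 mol.
Reaction (2): H2S→SO2 ratio 2:2 ⇒ n(SO2) = 1.79183 mol.
Reaction (3): SO2→SO3 ratio 2:2 ⇒ n(SO3) = 1.79183 mol.
Mass of SO3 = 1.79183 × 80.06 = 143.454 g.

143.45 g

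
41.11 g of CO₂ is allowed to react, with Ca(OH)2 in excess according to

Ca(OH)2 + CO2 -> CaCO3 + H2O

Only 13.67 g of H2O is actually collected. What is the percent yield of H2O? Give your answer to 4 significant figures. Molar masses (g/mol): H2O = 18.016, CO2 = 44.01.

n(CO2) = 41.110 g / 44.01 g/mol = 0.93411 mol.
From the equation the CO2:H2O mole ratio is 1:1, so n(H2O) = 0.93411 × 1/1 = 0.93411 mol.
Mass of H2O = 0.93411 mol × 18.016 g/mol = 16.829 g.
This is the theoretical yield. Percent yield = 13.67 g / 16.829 g × 100% = 81.230%.

81.23 %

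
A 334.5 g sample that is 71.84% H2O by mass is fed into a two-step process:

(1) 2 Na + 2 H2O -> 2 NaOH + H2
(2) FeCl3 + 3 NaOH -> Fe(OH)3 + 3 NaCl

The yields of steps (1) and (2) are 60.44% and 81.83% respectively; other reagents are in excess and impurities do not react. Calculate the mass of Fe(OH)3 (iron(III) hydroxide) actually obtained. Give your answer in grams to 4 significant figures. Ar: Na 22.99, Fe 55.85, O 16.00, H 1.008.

235.0 g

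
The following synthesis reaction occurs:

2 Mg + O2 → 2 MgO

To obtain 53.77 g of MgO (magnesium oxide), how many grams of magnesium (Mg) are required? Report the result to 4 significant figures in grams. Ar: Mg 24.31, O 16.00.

M(MgO) = 24.31 + 16.00 = 40.31 g/mol.
M(Mg) = 24.31 g/mol.
n(MgO) = 53.770 g / 40.31 g/mol = 1.3339 mol.
From the equation the MgO:Mg mole ratio is 2:2, so n(Mg) = 1.3339 × 2/2 = 1.3339 mol.
Mass of Mg = 1.3339 mol × 24.31 g/mol = 32.427 g.

32.43 g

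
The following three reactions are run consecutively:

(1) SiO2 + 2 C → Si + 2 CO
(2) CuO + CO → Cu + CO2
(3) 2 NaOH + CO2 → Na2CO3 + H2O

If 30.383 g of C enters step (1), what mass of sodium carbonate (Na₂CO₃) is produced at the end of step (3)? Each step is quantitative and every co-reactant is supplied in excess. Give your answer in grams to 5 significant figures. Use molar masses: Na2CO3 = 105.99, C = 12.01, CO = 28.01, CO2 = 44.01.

268.13 g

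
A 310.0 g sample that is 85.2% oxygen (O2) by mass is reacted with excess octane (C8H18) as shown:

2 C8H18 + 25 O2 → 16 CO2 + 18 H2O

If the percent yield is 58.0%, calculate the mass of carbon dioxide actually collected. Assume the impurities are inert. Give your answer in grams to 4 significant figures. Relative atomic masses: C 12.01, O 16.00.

134.8 g

Pure O2 available = 310.0 g × 0.852 = 264.12 g.
M(O2) = 2(16.00) = 32.00 g/mol.
M(CO2) = 12.01 + 2(16.00) = 44.01 g/mol.
n(O2) = 264.12 g / 32.00 g/mol = 8.2538 mol.
From the equation the O2:CO2 mole ratio is 25:16, so n(CO2) = 8.2538 × 16/25 = 5.2824 mol.
Mass of CO2 = 5.2824 mol × 44.01 g/mol = 232.48 g.
Actual mass collected = 232.48 g × 0.580 = 134.84 g.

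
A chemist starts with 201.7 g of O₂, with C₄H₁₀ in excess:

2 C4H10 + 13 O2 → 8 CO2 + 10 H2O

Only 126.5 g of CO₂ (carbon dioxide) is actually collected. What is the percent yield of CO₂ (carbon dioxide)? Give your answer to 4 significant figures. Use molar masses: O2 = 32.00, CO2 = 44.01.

n(O2) = 201.70 g / 32.00 g/mol = 6.3031 mol.
From the equation the O2:CO2 mole ratio is 13:8, so n(CO2) = 6.3031 × 8/13 = 3.8788 mol.
Mass of CO2 = 3.8788 mol × 44.01 g/mol = 170.71 g.
This is the theoretical yield. Percent yield = 126.5 g / 170.71 g × 100% = 74.103%.

74.10 %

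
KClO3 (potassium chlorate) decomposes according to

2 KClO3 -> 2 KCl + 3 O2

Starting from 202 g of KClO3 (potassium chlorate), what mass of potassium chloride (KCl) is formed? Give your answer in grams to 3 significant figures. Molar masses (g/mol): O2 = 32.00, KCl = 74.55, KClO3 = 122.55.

123 g

n(KClO3) = 202.0 g / 122.55 g/mol = 1.648 mol.
From the equation the KClO3:KCl mole ratio is 2:2, so n(KCl) = 1.648 × 2/2 = 1.648 mol.
Mass of KCl = 1.648 mol × 74.55 g/mol = 122.9 g.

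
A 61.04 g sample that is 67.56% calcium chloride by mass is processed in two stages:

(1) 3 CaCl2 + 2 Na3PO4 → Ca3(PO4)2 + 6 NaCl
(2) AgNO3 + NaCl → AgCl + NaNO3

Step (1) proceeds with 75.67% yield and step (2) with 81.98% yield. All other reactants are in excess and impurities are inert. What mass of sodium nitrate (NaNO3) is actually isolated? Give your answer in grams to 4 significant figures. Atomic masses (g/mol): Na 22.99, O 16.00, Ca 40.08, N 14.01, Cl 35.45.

39.19 g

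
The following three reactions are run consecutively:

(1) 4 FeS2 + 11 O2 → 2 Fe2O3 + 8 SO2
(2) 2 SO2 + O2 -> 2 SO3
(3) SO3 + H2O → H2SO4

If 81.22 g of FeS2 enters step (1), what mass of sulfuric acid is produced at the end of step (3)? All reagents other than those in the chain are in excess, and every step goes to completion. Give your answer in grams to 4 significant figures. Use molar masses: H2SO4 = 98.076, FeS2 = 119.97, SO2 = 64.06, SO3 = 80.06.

n(FeS2) = 81.22 / 119.97 = 0.67700 mol.
Reaction (1): FeS2→SO2 ratio 4:8 ⇒ n(SO2) = 1.3540 mol.
Reaction (2): SO2→SO3 ratio 2:2 ⇒ n(SO3) = 1.3540 mol.
Reaction (3): SO3→H2SO4 ratio 1:1 ⇒ n(H2SO4) = 1.3540 mol.
Mass of H2SO4 = 1.3540 × 98.076 = 132.80 g.

132.8 g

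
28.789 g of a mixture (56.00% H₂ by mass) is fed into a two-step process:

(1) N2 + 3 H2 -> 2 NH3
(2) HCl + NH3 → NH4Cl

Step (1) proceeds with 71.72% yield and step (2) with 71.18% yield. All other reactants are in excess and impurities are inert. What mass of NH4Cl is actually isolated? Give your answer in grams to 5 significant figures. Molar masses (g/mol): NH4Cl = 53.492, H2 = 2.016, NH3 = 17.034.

Pure H2 = 28.789 × 0.5600 = 16.1218 g.
n(H2) = 16.1218 / 2.016 = 7.99694 mol.
Step 1 (H2:NH3 = 3:2): theoretical n(NH3) = 5.33130 mol; at 71.72% yield, n(NH3) = 3.82361 mol.
Step 2 (NH3:NH4Cl = 1:1): theoretical n(NH4Cl) = 3.82361 mol, so theoretical mass = 3.82361 × 53.492 = 204.532 g.
At 71.18% yield, actual mass of NH4Cl = 204.532 × 0.7118 = 145.586 g.

145.59 g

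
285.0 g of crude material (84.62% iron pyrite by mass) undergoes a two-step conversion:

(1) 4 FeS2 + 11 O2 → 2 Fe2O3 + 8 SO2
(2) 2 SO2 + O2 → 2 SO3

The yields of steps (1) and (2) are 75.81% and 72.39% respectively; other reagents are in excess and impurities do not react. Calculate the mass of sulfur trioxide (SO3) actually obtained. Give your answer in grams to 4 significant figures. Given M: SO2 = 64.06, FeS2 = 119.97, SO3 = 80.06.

Pure FeS2 = 285.0 × 0.8462 = 241.17 g.
n(FeS2) = 241.17 / 119.97 = 2.0102 mol.
Step 1 (FeS2:SO2 = 4:8): theoretical n(SO2) = 4.0205 mol; at 75.81% yield, n(SO2) = 3.0479 mol.
Step 2 (SO2:SO3 = 2:2): theoretical n(SO3) = 3.0479 mol, so theoretical mass = 3.0479 × 80.06 = 244.02 g.
At 72.39% yield, actual mass of SO3 = 244.02 × 0.7239 = 176.64 g.

176.6 g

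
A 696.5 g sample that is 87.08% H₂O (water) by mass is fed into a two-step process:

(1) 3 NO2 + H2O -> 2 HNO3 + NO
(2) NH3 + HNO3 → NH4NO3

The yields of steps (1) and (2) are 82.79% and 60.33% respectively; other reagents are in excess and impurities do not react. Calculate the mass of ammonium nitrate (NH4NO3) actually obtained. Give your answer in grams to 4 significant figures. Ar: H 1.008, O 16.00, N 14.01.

2692 g

Pure H2O = 696.5 × 0.8708 = 606.51 g.
M(H2O) = 2(1.008) + 16.00 = 18.016 g/mol.
M(NH4NO3) = 2(14.01) + 4(1.008) + 3(16.00) = 80.052 g/mol.
n(H2O) = 606.51 / 18.016 = 33.665 mol.
Step 1 (H2O:HNO3 = 1:2): theoretical n(HNO3) = 67.330 mol; at 82.79% yield, n(HNO3) = 55.743 mol.
Step 2 (HNO3:NH4NO3 = 1:1): theoretical n(NH4NO3) = 55.743 mol, so theoretical mass = 55.743 × 80.052 = 4462.3 g.
At 60.33% yield, actual mass of NH4NO3 = 4462.3 × 0.6033 = 2692.1 g.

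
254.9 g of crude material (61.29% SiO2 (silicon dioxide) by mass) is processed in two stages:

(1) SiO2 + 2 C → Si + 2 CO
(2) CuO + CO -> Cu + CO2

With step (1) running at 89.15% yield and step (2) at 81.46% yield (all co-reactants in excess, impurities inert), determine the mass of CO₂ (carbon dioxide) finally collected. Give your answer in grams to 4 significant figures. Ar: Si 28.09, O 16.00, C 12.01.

Pure SiO2 = 254.9 × 0.6129 = 156.23 g.
M(SiO2) = 28.09 + 2(16.00) = 60.09 g/mol.
M(CO2) = 12.01 + 2(16.00) = 44.01 g/mol.
n(SiO2) = 156.23 / 60.09 = 2.5999 mol.
Step 1 (SiO2:CO = 1:2): theoretical n(CO) = 5.1998 mol; at 89.15% yield, n(CO) = 4.6356 mol.
Step 2 (CO:CO2 = 1:1): theoretical n(CO2) = 4.6356 mol, so theoretical mass = 4.6356 × 44.01 = 204.01 g.
At 81.46% yield, actual mass of CO2 = 204.01 × 0.8146 = 166.19 g.

166.2 g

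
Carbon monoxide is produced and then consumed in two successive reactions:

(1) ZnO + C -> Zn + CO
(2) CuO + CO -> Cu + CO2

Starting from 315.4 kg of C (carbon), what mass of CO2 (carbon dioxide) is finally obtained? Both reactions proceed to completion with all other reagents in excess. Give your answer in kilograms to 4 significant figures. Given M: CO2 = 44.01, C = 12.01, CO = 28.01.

1156 kg

315.4 kg = 315400 g.
n(C) = 315400 / 12.01 = 26261 mol.
Step 1 gives a 1:1 ratio of C to CO, so n(CO) = 26261 mol.
In step 2 the CO:CO2 ratio is 1:1, so n(CO2) = 26261 mol.
Mass of CO2 = 26261 × 44.01 = 1.1558 × 10^6 g = 1156 kg.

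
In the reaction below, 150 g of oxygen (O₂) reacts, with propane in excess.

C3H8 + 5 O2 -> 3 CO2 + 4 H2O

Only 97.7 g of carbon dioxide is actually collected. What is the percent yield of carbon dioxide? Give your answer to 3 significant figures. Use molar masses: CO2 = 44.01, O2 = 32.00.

n(O2) = 150.0 g / 32.00 g/mol = 4.688 mol.
From the equation the O2:CO2 mole ratio is 5:3, so n(CO2) = 4.688 × 3/5 = 2.812 mol.
Mass of CO2 = 2.812 mol × 44.01 g/mol = 123.8 g.
This is the theoretical yield. Percent yield = 97.7 g / 123.8 g × 100% = 78.93%.

78.9 %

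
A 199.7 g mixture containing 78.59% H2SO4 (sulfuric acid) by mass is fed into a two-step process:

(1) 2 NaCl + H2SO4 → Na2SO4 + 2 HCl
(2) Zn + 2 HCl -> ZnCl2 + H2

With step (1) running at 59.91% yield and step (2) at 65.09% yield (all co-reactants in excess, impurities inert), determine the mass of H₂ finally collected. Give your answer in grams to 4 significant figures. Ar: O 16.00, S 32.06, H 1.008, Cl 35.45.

Pure H2SO4 = 199.7 × 0.7859 = 156.94 g.
M(H2SO4) = 2(1.008) + 32.06 + 4(16.00) = 98.076 g/mol.
M(H2) = 2(1.008) = 2.016 g/mol.
n(H2SO4) = 156.94 / 98.076 = 1.6002 mol.
Step 1 (H2SO4:HCl = 1:2): theoretical n(HCl) = 3.2005 mol; at 59.91% yield, n(HCl) = 1.9174 mol.
Step 2 (HCl:H2 = 2:1): theoretical n(H2) = 0.95870 mol, so theoretical mass = 0.95870 × 2.016 = 1.9327 g.
At 65.09% yield, actual mass of H2 = 1.9327 × 0.6509 = 1.2580 g.

1.258 g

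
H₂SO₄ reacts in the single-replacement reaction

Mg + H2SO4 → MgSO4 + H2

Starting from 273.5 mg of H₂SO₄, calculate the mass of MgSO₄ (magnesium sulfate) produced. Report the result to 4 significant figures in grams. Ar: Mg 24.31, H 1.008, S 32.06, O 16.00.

0.3357 g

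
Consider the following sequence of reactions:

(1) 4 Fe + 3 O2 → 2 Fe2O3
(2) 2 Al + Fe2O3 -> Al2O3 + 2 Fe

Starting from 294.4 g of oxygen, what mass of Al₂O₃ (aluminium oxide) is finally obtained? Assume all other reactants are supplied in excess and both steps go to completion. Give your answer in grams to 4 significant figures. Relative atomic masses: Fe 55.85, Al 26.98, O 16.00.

625.4 g

M(O2) = 2(16.00) = 32.00 g/mol.
M(Al2O3) = 2(26.98) + 3(16.00) = 101.96 g/mol.
n(O2) = 294.40 / 32.00 = 9.2000 mol.
Step 1 gives a 3:2 ratio of O2 to Fe2O3, so n(Fe2O3) = 6.1333 mol.
In step 2 the Fe2O3:Al2O3 ratio is 1:1, so n(Al2O3) = 6.1333 mol.
Mass of Al2O3 = 6.1333 × 101.96 = 625.35 g.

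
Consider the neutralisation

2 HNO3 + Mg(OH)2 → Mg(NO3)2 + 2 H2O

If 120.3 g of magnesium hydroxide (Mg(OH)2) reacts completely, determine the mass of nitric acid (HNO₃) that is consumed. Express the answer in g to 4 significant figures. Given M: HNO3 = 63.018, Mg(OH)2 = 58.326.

260.0 g

n(Mg(OH)2) = 120.30 g / 58.326 g/mol = 2.0625 mol.
From the equation the Mg(OH)2:HNO3 mole ratio is 1:2, so n(HNO3) = 2.0625 × 2/1 = 4.1251 mol.
Mass of HNO3 = 4.1251 mol × 63.018 g/mol = 259.95 g.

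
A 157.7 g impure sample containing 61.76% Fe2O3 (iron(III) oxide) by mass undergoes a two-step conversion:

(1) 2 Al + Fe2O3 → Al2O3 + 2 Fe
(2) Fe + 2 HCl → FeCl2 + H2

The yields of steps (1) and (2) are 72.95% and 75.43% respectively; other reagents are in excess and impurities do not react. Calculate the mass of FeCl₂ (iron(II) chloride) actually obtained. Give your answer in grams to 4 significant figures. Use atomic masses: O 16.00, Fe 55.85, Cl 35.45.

85.07 g

Pure Fe2O3 = 157.7 × 0.6176 = 97.396 g.
M(Fe2O3) = 2(55.85) + 3(16.00) = 159.70 g/mol.
M(FeCl2) = 55.85 + 2(35.45) = 126.75 g/mol.
n(Fe2O3) = 97.396 / 159.70 = 0.60987 mol.
Step 1 (Fe2O3:Fe = 1:2): theoretical n(Fe) = 1.2197 mol; at 72.95% yield, n(Fe) = 0.88979 mol.
Step 2 (Fe:FeCl2 = 1:1): theoretical n(FeCl2) = 0.88979 mol, so theoretical mass = 0.88979 × 126.75 = 112.78 g.
At 75.43% yield, actual mass of FeCl2 = 112.78 × 0.7543 = 85.071 g.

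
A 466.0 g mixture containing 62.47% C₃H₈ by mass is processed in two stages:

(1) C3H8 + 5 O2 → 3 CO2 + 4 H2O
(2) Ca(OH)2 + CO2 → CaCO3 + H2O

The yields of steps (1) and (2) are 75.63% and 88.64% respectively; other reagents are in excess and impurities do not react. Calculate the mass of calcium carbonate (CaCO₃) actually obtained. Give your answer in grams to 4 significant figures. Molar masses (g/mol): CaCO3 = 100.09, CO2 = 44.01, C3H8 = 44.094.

1329 g

Pure C3H8 = 466.0 × 0.6247 = 291.11 g.
n(C3H8) = 291.11 / 44.094 = 6.6020 mol.
Step 1 (C3H8:CO2 = 1:3): theoretical n(CO2) = 19.806 mol; at 75.63% yield, n(CO2) = 14.979 mol.
Step 2 (CO2:CaCO3 = 1:1): theoretical n(CaCO3) = 14.979 mol, so theoretical mass = 14.979 × 100.09 = 1499.3 g.
At 88.64% yield, actual mass of CaCO3 = 1499.3 × 0.8864 = 1329.0 g.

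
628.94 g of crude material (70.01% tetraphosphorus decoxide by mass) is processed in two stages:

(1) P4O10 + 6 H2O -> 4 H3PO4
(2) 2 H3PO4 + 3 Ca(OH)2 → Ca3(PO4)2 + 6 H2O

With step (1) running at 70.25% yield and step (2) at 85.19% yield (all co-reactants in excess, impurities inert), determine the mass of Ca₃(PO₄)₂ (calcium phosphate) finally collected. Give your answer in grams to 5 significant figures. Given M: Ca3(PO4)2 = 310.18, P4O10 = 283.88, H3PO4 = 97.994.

Pure P4O10 = 628.94 × 0.7001 = 440.321 g.
n(P4O10) = 440.321 / 283.88 = 1.55108 mol.
Step 1 (P4O10:H3PO4 = 1:4): theoretical n(H3PO4) = 6.20432 mol; at 70.25% yield, n(H3PO4) = 4.35854 mol.
Step 2 (H3PO4:Ca3(PO4)2 = 2:1): theoretical n(Ca3(PO4)2) = 2.17927 mol, so theoretical mass = 2.17927 × 310.18 = 675.966 g.
At 85.19% yield, actual mass of Ca3(PO4)2 = 675.966 × 0.8519 = 575.855 g.

575.86 g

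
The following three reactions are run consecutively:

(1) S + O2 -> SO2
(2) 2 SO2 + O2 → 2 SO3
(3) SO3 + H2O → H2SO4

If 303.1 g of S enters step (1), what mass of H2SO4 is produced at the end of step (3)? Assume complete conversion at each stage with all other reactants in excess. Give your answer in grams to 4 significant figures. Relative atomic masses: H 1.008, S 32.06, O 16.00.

927.2 g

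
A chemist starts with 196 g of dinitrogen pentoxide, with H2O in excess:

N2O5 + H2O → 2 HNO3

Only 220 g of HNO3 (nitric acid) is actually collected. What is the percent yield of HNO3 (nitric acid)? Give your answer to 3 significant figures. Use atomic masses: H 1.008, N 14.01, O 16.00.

M(N2O5) = 2(14.01) + 5(16.00) = 108.02 g/mol.
M(HNO3) = 1.008 + 14.01 + 3(16.00) = 63.018 g/mol.
n(N2O5) = 196.0 g / 108.02 g/mol = 1.814 mol.
From the equation the N2O5:HNO3 mole ratio is 1:2, so n(HNO3) = 1.814 × 2/1 = 3.629 mol.
Mass of HNO3 = 3.629 mol × 63.018 g/mol = 228.7 g.
This is the theoretical yield. Percent yield = 220 g / 228.7 g × 100% = 96.20%.

96.2 %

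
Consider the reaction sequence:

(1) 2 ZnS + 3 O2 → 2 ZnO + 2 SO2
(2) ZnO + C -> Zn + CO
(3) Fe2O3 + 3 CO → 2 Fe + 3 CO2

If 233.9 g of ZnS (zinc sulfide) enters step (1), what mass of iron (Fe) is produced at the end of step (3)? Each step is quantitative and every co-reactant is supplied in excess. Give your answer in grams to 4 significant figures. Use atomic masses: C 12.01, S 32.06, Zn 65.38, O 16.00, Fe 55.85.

89.38 g

M(ZnS) = 65.38 + 32.06 = 97.44 g/mol.
M(Fe) = 55.85 g/mol.
n(ZnS) = 233.9 / 97.44 = 2.4005 mol.
Reaction (1): ZnS→ZnO ratio 2:2 ⇒ n(ZnO) = 2.4005 mol.
Reaction (2): ZnO→CO ratio 1:1 ⇒ n(CO) = 2.4005 mol.
Reaction (3): CO→Fe ratio 3:2 ⇒ n(Fe) = 1.6003 mol.
Mass of Fe = 1.6003 × 55.85 = 89.377 g.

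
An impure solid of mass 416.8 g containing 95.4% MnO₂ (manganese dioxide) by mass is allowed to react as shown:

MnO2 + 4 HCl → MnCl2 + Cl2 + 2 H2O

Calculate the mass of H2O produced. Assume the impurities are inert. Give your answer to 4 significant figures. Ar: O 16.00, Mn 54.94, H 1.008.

164.8 g

Mass of pure MnO2 = 416.8 g × 0.954 = 397.63 g.
M(MnO2) = 54.94 + 2(16.00) = 86.94 g/mol.
M(H2O) = 2(1.008) + 16.00 = 18.016 g/mol.
n(MnO2) = 397.63 g / 86.94 g/mol = 4.5736 mol.
From the equation the MnO2:H2O mole ratio is 1:2, so n(H2O) = 4.5736 × 2/1 = 9.1472 mol.
Mass of H2O = 9.1472 mol × 18.016 g/mol = 164.80 g.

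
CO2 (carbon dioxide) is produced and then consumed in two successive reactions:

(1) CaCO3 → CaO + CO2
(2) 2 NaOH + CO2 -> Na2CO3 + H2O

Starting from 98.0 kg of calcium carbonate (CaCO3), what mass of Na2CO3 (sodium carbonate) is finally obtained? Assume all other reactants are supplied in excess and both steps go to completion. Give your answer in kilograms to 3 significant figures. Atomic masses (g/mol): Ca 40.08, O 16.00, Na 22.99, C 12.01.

104 kg

M(CaCO3) = 40.08 + 12.01 + 3(16.00) = 100.09 g/mol.
M(Na2CO3) = 2(22.99) + 12.01 + 3(16.00) = 105.99 g/mol.
98.0 kg = 98000 g.
n(CaCO3) = 98000 / 100.09 = 979.1 mol.
Step 1 gives a 1:1 ratio of CaCO3 to CO2, so n(CO2) = 979.1 mol.
In step 2 the CO2:Na2CO3 ratio is 1:1, so n(Na2CO3) = 979.1 mol.
Mass of Na2CO3 = 979.1 × 105.99 = 103800 g = 104 kg.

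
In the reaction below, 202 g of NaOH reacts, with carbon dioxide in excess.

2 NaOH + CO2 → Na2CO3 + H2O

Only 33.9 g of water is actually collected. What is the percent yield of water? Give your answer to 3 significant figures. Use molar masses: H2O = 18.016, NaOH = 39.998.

n(NaOH) = 202.0 g / 39.998 g/mol = 5.050 mol.
From the equation the NaOH:H2O mole ratio is 2:1, so n(H2O) = 5.050 × 1/2 = 2.525 mol.
Mass of H2O = 2.525 mol × 18.016 g/mol = 45.49 g.
This is the theoretical yield. Percent yield = 33.9 g / 45.49 g × 100% = 74.52%.

74.5 %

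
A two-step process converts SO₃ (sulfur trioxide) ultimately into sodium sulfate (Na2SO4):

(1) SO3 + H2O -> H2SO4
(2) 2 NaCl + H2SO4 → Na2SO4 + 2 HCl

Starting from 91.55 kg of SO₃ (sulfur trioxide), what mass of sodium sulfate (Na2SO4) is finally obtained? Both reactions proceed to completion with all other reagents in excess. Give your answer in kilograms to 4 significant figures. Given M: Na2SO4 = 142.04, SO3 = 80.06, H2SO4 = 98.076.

91.55 kg = 91550 g.
n(SO3) = 91550 / 80.06 = 1143.5 mol.
Step 1 gives a 1:1 ratio of SO3 to H2SO4, so n(H2SO4) = 1143.5 mol.
In step 2 the H2SO4:Na2SO4 ratio is 1:1, so n(Na2SO4) = 1143.5 mol.
Mass of Na2SO4 = 1143.5 × 142.04 = 162430 g = 162.4 kg.

162.4 kg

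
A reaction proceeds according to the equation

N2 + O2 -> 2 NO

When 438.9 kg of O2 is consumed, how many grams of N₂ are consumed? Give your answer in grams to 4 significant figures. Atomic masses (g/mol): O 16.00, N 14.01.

M(O2) = 2(16.00) = 32.00 g/mol.
M(N2) = 2(14.01) = 28.02 g/mol.
Convert: 438.9 kg = 438900 g.
n(O2) = 438900 g / 32.00 g/mol = 13716 mol.
From the equation the O2:N2 mole ratio is 1:1, so n(N2) = 13716 × 1/1 = 13716 mol.
Mass of N2 = 13716 mol × 28.02 g/mol = 384310 g.

384300 g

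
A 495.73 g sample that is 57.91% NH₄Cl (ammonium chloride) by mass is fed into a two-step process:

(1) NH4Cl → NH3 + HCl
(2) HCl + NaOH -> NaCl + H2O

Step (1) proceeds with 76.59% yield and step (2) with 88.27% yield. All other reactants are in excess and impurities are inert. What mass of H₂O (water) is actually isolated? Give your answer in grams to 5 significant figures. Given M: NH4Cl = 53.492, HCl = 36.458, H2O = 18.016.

65.366 g

Pure NH4Cl = 495.73 × 0.5791 = 287.077 g.
n(NH4Cl) = 287.077 / 53.492 = 5.36673 mol.
Step 1 (NH4Cl:HCl = 1:1): theoretical n(HCl) = 5.36673 mol; at 76.59% yield, n(HCl) = 4.11038 mol.
Step 2 (HCl:H2O = 1:1): theoretical n(H2O) = 4.11038 mol, so theoretical mass = 4.11038 × 18.016 = 74.0526 g.
At 88.27% yield, actual mass of H2O = 74.0526 × 0.8827 = 65.3662 g.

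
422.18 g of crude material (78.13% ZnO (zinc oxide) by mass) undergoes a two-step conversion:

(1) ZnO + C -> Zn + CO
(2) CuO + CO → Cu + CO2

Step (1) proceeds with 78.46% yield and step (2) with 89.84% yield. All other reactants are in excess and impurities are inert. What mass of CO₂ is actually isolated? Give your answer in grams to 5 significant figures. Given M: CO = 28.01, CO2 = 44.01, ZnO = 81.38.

Pure ZnO = 422.18 × 0.7813 = 329.849 g.
n(ZnO) = 329.849 / 81.38 = 4.05320 mol.
Step 1 (ZnO:CO = 1:1): theoretical n(CO) = 4.05320 mol; at 78.46% yield, n(CO) = 3.18014 mol.
Step 2 (CO:CO2 = 1:1): theoretical n(CO2) = 3.18014 mol, so theoretical mass = 3.18014 × 44.01 = 139.958 g.
At 89.84% yield, actual mass of CO2 = 139.958 × 0.8984 = 125.738 g.

125.74 g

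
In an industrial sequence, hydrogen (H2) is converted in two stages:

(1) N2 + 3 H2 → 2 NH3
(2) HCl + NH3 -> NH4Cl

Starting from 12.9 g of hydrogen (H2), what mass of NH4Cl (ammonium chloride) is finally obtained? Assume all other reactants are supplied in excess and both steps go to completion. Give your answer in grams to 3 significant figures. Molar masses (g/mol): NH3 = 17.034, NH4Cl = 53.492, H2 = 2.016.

n(H2) = 12.90 / 2.016 = 6.399 mol.
Step 1 gives a 3:2 ratio of H2 to NH3, so n(NH3) = 4.266 mol.
In step 2 the NH3:NH4Cl ratio is 1:1, so n(NH4Cl) = 4.266 mol.
Mass of NH4Cl = 4.266 × 53.492 = 228.2 g.

228 g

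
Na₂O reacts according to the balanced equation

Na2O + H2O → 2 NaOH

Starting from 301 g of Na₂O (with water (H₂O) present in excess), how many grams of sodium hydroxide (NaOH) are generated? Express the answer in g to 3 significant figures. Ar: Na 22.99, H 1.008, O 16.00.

388 g

M(Na2O) = 2(22.99) + 16.00 = 61.98 g/mol.
M(NaOH) = 22.99 + 16.00 + 1.008 = 39.998 g/mol.
n(Na2O) = 301.0 g / 61.98 g/mol = 4.856 mol.
From the equation the Na2O:NaOH mole ratio is 1:2, so n(NaOH) = 4.856 × 2/1 = 9.713 mol.
Mass of NaOH = 9.713 mol × 39.998 g/mol = 388.5 g.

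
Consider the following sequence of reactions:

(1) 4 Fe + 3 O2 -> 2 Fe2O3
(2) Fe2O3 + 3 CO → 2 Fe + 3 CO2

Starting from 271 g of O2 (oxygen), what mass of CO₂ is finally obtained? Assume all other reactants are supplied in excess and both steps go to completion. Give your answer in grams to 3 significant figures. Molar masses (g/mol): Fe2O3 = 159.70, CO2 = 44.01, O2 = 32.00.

745 g

n(O2) = 271.0 / 32.00 = 8.469 mol.
Step 1 gives a 3:2 ratio of O2 to Fe2O3, so n(Fe2O3) = 5.646 mol.
In step 2 the Fe2O3:CO2 ratio is 1:3, so n(CO2) = 16.94 mol.
Mass of CO2 = 16.94 × 44.01 = 745.4 g.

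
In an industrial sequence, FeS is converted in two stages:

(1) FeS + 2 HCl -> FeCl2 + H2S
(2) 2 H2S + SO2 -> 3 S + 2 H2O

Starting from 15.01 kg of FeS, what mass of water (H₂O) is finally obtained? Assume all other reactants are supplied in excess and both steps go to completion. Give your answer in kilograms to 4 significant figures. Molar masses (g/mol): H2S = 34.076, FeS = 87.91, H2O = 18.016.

3.076 kg

15.01 kg = 15010 g.
n(FeS) = 15010 / 87.91 = 170.74 mol.
Step 1 gives a 1:1 ratio of FeS to H2S, so n(H2S) = 170.74 mol.
In step 2 the H2S:H2O ratio is 2:2, so n(H2O) = 170.74 mol.
Mass of H2O = 170.74 × 18.016 = 3076.1 g = 3.076 kg.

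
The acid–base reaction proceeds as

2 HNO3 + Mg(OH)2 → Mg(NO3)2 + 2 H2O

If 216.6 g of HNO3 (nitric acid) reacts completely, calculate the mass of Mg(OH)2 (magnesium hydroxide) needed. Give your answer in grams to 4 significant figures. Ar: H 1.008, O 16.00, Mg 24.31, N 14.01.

100.2 g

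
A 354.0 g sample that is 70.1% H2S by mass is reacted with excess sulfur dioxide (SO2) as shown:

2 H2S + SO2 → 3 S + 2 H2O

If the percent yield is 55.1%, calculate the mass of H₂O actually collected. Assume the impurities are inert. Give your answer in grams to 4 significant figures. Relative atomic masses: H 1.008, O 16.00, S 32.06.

Pure H2S available = 354.0 g × 0.701 = 248.15 g.
M(H2S) = 2(1.008) + 32.06 = 34.076 g/mol.
M(H2O) = 2(1.008) + 16.00 = 18.016 g/mol.
n(H2S) = 248.15 g / 34.076 g/mol = 7.2824 mol.
From the equation the H2S:H2O mole ratio is 2:2, so n(H2O) = 7.2824 × 2/2 = 7.2824 mol.
Mass of H2O = 7.2824 mol × 18.016 g/mol = 131.20 g.
Actual mass collected = 131.20 g × 0.551 = 72.291 g.

72.29 g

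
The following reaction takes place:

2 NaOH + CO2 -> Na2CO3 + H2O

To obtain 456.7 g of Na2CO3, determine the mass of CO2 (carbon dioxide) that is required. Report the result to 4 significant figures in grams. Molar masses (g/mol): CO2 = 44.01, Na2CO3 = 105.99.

189.6 g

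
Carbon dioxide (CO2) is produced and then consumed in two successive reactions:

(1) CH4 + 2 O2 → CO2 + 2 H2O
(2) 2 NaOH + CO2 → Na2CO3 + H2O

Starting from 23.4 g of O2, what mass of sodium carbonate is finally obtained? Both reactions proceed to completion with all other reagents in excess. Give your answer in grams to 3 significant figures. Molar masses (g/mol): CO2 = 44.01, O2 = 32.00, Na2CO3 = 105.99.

38.8 g

n(O2) = 23.40 / 32.00 = 0.7312 mol.
Step 1 gives a 2:1 ratio of O2 to CO2, so n(CO2) = 0.3656 mol.
In step 2 the CO2:Na2CO3 ratio is 1:1, so n(Na2CO3) = 0.3656 mol.
Mass of Na2CO3 = 0.3656 × 105.99 = 38.75 g.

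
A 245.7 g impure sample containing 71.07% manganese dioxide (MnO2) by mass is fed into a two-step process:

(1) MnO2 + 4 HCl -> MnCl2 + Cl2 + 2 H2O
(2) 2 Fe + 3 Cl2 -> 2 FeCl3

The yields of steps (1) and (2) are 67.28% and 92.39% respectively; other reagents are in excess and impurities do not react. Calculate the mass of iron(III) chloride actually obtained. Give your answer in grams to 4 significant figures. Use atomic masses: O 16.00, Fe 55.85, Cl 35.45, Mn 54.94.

135.0 g

Pure MnO2 = 245.7 × 0.7107 = 174.62 g.
M(MnO2) = 54.94 + 2(16.00) = 86.94 g/mol.
M(FeCl3) = 55.85 + 3(35.45) = 162.20 g/mol.
n(MnO2) = 174.62 / 86.94 = 2.0085 mol.
Step 1 (MnO2:Cl2 = 1:1): theoretical n(Cl2) = 2.0085 mol; at 67.28% yield, n(Cl2) = 1.3513 mol.
Step 2 (Cl2:FeCl3 = 3:2): theoretical n(FeCl3) = 0.90088 mol, so theoretical mass = 0.90088 × 162.20 = 146.12 g.
At 92.39% yield, actual mass of FeCl3 = 146.12 × 0.9239 = 135.00 g.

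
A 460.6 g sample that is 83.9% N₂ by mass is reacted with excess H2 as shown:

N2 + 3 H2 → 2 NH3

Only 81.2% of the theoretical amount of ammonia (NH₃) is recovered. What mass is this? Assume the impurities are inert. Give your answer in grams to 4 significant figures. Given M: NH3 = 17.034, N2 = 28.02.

Pure N2 available = 460.6 g × 0.839 = 386.44 g.
n(N2) = 386.44 g / 28.02 g/mol = 13.792 mol.
From the equation the N2:NH3 mole ratio is 1:2, so n(NH3) = 13.792 × 2/1 = 27.583 mol.
Mass of NH3 = 27.583 mol × 17.034 g/mol = 469.86 g.
Actual mass collected = 469.86 g × 0.812 = 381.52 g.

381.5 g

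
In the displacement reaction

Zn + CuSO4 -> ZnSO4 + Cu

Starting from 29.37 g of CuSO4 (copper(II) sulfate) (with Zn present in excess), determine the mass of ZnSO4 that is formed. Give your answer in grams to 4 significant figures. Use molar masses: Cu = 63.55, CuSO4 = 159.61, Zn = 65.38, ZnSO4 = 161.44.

n(CuSO4) = 29.370 g / 159.61 g/mol = 0.18401 mol.
From the equation the CuSO4:ZnSO4 mole ratio is 1:1, so n(ZnSO4) = 0.18401 × 1/1 = 0.18401 mol.
Mass of ZnSO4 = 0.18401 mol × 161.44 g/mol = 29.707 g.

29.71 g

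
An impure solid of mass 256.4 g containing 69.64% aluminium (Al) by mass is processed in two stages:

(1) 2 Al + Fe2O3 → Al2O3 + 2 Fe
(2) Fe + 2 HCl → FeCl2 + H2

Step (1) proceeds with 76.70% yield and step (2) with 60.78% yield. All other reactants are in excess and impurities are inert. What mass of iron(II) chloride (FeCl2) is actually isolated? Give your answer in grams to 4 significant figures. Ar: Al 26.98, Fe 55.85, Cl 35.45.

Pure Al = 256.4 × 0.6964 = 178.56 g.
M(Al) = 26.98 g/mol.
M(FeCl2) = 55.85 + 2(35.45) = 126.75 g/mol.
n(Al) = 178.56 / 26.98 = 6.6181 mol.
Step 1 (Al:Fe = 2:2): theoretical n(Fe) = 6.6181 mol; at 76.70% yield, n(Fe) = 5.0761 mol.
Step 2 (Fe:FeCl2 = 1:1): theoretical n(FeCl2) = 5.0761 mol, so theoretical mass = 5.0761 × 126.75 = 643.40 g.
At 60.78% yield, actual mass of FeCl2 = 643.40 × 0.6078 = 391.06 g.

391.1 g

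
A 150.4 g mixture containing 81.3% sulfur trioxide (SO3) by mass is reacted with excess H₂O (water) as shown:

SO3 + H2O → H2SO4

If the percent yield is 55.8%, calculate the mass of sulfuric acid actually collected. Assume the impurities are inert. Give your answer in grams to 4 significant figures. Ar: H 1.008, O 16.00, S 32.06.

83.58 g

Pure SO3 available = 150.4 g × 0.813 = 122.28 g.
M(SO3) = 32.06 + 3(16.00) = 80.06 g/mol.
M(H2SO4) = 2(1.008) + 32.06 + 4(16.00) = 98.076 g/mol.
n(SO3) = 122.28 g / 80.06 g/mol = 1.5273 mol.
From the equation the SO3:H2SO4 mole ratio is 1:1, so n(H2SO4) = 1.5273 × 1/1 = 1.5273 mol.
Mass of H2SO4 = 1.5273 mol × 98.076 g/mol = 149.79 g.
Actual mass collected = 149.79 g × 0.558 = 83.583 g.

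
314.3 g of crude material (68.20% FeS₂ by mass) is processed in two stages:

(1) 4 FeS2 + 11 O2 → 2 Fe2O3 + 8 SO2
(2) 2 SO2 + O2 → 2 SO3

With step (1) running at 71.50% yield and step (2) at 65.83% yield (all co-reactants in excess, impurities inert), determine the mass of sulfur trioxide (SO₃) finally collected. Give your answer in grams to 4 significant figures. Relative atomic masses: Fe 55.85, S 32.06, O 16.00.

Pure FeS2 = 314.3 × 0.6820 = 214.35 g.
M(FeS2) = 55.85 + 2(32.06) = 119.97 g/mol.
M(SO3) = 32.06 + 3(16.00) = 80.06 g/mol.
n(FeS2) = 214.35 / 119.97 = 1.7867 mol.
Step 1 (FeS2:SO2 = 4:8): theoretical n(SO2) = 3.5734 mol; at 71.50% yield, n(SO2) = 2.5550 mol.
Step 2 (SO2:SO3 = 2:2): theoretical n(SO3) = 2.5550 mol, so theoretical mass = 2.5550 × 80.06 = 204.55 g.
At 65.83% yield, actual mass of SO3 = 204.55 × 0.6583 = 134.66 g.

134.7 g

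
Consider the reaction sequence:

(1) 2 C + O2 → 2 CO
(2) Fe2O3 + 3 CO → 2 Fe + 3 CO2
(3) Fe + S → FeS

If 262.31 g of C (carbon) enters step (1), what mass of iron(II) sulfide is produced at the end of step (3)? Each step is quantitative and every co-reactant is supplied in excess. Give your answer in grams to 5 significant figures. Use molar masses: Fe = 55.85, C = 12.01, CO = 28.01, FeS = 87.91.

1280.0 g

n(C) = 262.31 / 12.01 = 21.8410 mol.
Reaction (1): C→CO ratio 2:2 ⇒ n(CO) = 21.8410 mol.
Reaction (2): CO→Fe ratio 3:2 ⇒ n(Fe) = 14.5606 mol.
Reaction (3): Fe→FeS ratio 1:1 ⇒ n(FeS) = 14.5606 mol.
Mass of FeS = 14.5606 × 87.91 = 1280.03 g.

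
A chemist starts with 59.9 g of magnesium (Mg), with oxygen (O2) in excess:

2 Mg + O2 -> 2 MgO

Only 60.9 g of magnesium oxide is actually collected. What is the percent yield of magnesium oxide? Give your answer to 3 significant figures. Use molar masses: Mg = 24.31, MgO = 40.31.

61.3 %

n(Mg) = 59.90 g / 24.31 g/mol = 2.464 mol.
From the equation the Mg:MgO mole ratio is 2:2, so n(MgO) = 2.464 × 2/2 = 2.464 mol.
Mass of MgO = 2.464 mol × 40.31 g/mol = 99.32 g.
This is the theoretical yield. Percent yield = 60.9 g / 99.32 g × 100% = 61.31%.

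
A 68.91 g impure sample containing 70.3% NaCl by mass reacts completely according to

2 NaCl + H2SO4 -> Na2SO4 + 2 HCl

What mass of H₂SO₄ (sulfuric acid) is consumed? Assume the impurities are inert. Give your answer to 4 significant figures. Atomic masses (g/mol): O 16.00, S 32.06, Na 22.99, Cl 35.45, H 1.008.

Mass of pure NaCl = 68.91 g × 0.703 = 48.444 g.
M(NaCl) = 22.99 + 35.45 = 58.44 g/mol.
M(H2SO4) = 2(1.008) + 32.06 + 4(16.00) = 98.076 g/mol.
n(NaCl) = 48.444 g / 58.44 g/mol = 0.82895 mol.
From the equation the NaCl:H2SO4 mole ratio is 2:1, so n(H2SO4) = 0.82895 × 1/2 = 0.41447 mol.
Mass of H2SO4 = 0.41447 mol × 98.076 g/mol = 40.650 g.

40.65 g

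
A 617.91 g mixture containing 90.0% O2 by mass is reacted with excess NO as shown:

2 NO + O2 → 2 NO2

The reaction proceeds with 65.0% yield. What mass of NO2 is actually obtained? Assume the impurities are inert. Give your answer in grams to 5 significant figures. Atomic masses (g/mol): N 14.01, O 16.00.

Pure O2 available = 617.91 g × 0.900 = 556.119 g.
M(O2) = 2(16.00) = 32.00 g/mol.
M(NO2) = 14.01 + 2(16.00) = 46.01 g/mol.
n(O2) = 556.119 g / 32.00 g/mol = 17.3787 mol.
From the equation the O2:NO2 mole ratio is 1:2, so n(NO2) = 17.3787 × 2/1 = 34.7574 mol.
Mass of NO2 = 34.7574 mol × 46.01 g/mol = 1599.19 g.
Actual mass collected = 1599.19 g × 0.650 = 1039.47 g.

1039.5 g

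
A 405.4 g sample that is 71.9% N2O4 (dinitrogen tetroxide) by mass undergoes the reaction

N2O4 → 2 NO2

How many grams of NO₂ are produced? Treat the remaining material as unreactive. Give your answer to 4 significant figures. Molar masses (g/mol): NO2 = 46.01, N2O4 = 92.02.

291.5 g

Mass of pure N2O4 = 405.4 g × 0.719 = 291.48 g.
n(N2O4) = 291.48 g / 92.02 g/mol = 3.1676 mol.
From the equation the N2O4:NO2 mole ratio is 1:2, so n(NO2) = 3.1676 × 2/1 = 6.3352 mol.
Mass of NO2 = 6.3352 mol × 46.01 g/mol = 291.48 g.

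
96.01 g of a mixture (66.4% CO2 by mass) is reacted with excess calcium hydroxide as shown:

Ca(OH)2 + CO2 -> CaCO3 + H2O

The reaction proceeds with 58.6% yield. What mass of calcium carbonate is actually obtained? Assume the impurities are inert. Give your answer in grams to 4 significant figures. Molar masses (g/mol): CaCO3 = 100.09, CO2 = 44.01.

Pure CO2 available = 96.01 g × 0.664 = 63.751 g.
n(CO2) = 63.751 g / 44.01 g/mol = 1.4485 mol.
From the equation the CO2:CaCO3 mole ratio is 1:1, so n(CaCO3) = 1.4485 × 1/1 = 1.4485 mol.
Mass of CaCO3 = 1.4485 mol × 100.09 g/mol = 144.99 g.
Actual mass collected = 144.99 g × 0.586 = 84.961 g.

84.96 g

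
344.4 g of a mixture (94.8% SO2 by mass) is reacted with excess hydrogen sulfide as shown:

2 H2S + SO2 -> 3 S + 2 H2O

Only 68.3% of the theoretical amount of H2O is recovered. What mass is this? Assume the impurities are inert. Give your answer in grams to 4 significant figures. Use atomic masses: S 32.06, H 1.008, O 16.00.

125.4 g

Pure SO2 available = 344.4 g × 0.948 = 326.49 g.
M(SO2) = 32.06 + 2(16.00) = 64.06 g/mol.
M(H2O) = 2(1.008) + 16.00 = 18.016 g/mol.
n(SO2) = 326.49 g / 64.06 g/mol = 5.0966 mol.
From the equation the SO2:H2O mole ratio is 1:2, so n(H2O) = 5.0966 × 2/1 = 10.193 mol.
Mass of H2O = 10.193 mol × 18.016 g/mol = 183.64 g.
Actual mass collected = 183.64 g × 0.683 = 125.43 g.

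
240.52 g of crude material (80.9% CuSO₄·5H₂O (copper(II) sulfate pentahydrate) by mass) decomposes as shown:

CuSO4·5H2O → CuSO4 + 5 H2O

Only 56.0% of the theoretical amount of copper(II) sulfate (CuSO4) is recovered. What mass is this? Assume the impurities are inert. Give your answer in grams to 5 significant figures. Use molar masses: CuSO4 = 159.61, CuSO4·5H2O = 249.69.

Pure CuSO4·5H2O available = 240.52 g × 0.809 = 194.581 g.
n(CuSO4·5H2O) = 194.581 g / 249.69 g/mol = 0.779289 mol.
From the equation the CuSO4·5H2O:CuSO4 mole ratio is 1:1, so n(CuSO4) = 0.779289 × 1/1 = 0.779289 mol.
Mass of CuSO4 = 0.779289 mol × 159.61 g/mol = 124.382 g.
Actual mass collected = 124.382 g × 0.560 = 69.6541 g.

69.654 g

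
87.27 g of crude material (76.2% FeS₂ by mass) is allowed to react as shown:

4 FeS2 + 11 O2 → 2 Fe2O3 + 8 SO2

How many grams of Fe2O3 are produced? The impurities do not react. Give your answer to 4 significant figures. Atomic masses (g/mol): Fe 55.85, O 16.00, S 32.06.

44.26 g

Mass of pure FeS2 = 87.27 g × 0.762 = 66.500 g.
M(FeS2) = 55.85 + 2(32.06) = 119.97 g/mol.
M(Fe2O3) = 2(55.85) + 3(16.00) = 159.70 g/mol.
n(FeS2) = 66.500 g / 119.97 g/mol = 0.55430 mol.
From the equation the FeS2:Fe2O3 mole ratio is 4:2, so n(Fe2O3) = 0.55430 × 2/4 = 0.27715 mol.
Mass of Fe2O3 = 0.27715 mol × 159.70 g/mol = 44.261 g.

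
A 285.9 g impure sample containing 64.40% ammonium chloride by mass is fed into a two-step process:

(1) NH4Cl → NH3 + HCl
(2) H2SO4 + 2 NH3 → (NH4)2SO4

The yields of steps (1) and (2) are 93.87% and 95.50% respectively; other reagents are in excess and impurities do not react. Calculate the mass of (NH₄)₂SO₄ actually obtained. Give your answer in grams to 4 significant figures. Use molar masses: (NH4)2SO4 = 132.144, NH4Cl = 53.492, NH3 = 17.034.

203.9 g

Pure NH4Cl = 285.9 × 0.6440 = 184.12 g.
n(NH4Cl) = 184.12 / 53.492 = 3.4420 mol.
Step 1 (NH4Cl:NH3 = 1:1): theoretical n(NH3) = 3.4420 mol; at 93.87% yield, n(NH3) = 3.2310 mol.
Step 2 (NH3:(NH4)2SO4 = 2:1): theoretical n((NH4)2SO4) = 1.6155 mol, so theoretical mass = 1.6155 × 132.144 = 213.48 g.
At 95.50% yield, actual mass of (NH4)2SO4 = 213.48 × 0.9550 = 203.87 g.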